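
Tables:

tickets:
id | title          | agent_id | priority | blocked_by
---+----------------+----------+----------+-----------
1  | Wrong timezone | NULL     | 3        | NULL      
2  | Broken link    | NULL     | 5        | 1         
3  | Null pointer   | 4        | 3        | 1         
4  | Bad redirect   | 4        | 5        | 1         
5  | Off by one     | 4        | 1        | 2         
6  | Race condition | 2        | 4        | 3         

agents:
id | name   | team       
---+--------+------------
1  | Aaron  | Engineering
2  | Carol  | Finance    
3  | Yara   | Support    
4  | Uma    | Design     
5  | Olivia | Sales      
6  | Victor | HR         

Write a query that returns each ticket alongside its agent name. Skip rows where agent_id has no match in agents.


INNER JOIN keeps only tickets rows whose agent_id matches an id in agents. Walk through each ticket:
  - ticket 1 (Wrong timezone): agent_id=NULL, no match -> dropped
  - ticket 2 (Broken link): agent_id=NULL, no match -> dropped
  - ticket 3 (Null pointer): agent_id=4 -> matches Uma
  - ticket 4 (Bad redirect): agent_id=4 -> matches Uma
  - ticket 5 (Off by one): agent_id=4 -> matches Uma
  - ticket 6 (Race condition): agent_id=2 -> matches Carol
So 2 of 6 rows are dropped.

SQL:
SELECT a.title, b.name AS agent
FROM tickets a
INNER JOIN agents b ON a.agent_id = b.id

Result:
title          | agent
---------------+------
Null pointer   | Uma  
Bad redirect   | Uma  
Off by one     | Uma  
Race condition | Carol


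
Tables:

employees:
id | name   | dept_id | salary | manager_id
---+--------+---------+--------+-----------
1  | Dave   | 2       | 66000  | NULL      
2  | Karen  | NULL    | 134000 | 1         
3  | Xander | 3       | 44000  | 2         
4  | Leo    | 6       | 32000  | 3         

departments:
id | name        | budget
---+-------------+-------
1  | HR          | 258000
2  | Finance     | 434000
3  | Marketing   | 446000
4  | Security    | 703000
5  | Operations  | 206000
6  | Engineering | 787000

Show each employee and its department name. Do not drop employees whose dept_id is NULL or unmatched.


LEFT JOIN keeps every row from employees (the left table); where dept_id has no match in departments, the department columns become NULL. Walk through each employee:
  - employee 1 (Dave): dept_id=2 -> matches Finance
  - employee 2 (Karen): dept_id=NULL, no match -> kept with NULL
  - employee 3 (Xander): dept_id=3 -> matches Marketing
  - employee 4 (Leo): dept_id=6 -> matches Engineering
All 4 rows appear; 1 has NULL department.

SQL:
SELECT a.name, b.name AS department
FROM employees a
LEFT JOIN departments b ON a.dept_id = b.id

Result:
name   | department 
-------+------------
Dave   | Finance    
Karen  | NULL       
Xander | Marketing  
Leo    | Engineering


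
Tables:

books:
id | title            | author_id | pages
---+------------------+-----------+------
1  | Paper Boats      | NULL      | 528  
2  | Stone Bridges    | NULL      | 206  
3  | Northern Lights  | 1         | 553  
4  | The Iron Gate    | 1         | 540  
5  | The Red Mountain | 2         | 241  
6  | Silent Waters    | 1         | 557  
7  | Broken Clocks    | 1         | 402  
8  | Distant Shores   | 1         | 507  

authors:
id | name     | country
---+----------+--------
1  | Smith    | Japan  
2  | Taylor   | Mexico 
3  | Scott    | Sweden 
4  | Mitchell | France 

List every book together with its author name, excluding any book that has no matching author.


INNER JOIN keeps only books rows whose author_id matches an id in authors. Walk through each book:
  - book 1 (Paper Boats): author_id=NULL, no match -> dropped
  - book 2 (Stone Bridges): author_id=NULL, no match -> dropped
  - book 3 (Northern Lights): author_id=1 -> matches Smith
  - book 4 (The Iron Gate): author_id=1 -> matches Smith
  - book 5 (The Red Mountain): author_id=2 -> matches Taylor
  - book 6 (Silent Waters): author_id=1 -> matches Smith
  - book 7 (Broken Clocks): author_id=1 -> matches Smith
  - book 8 (Distant Shores): author_id=1 -> matches Smith
So 2 of 8 rows are dropped.

SQL:
SELECT a.title, b.name AS author
FROM books a
INNER JOIN authors b ON a.author_id = b.id

Result:
title            | author
-----------------+-------
Northern Lights  | Smith 
The Iron Gate    | Smith 
The Red Mountain | Taylor
Silent Waters    | Smith 
Broken Clocks    | Smith 
Distant Shores   | Smith 


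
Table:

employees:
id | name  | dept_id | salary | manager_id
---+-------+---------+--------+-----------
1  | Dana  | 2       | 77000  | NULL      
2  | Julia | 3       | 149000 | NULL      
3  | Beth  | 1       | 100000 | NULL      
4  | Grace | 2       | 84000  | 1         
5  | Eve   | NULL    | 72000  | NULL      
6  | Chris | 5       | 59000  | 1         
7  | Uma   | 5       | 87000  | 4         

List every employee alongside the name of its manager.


This is a self-join: employees is joined to a second copy of itself, matching each row's manager_id to another row's id. Use LEFT JOIN so rows with manager_id=NULL are kept.
  - employee 1 (Dana): manager_id=NULL -> NULL
  - employee 2 (Julia): manager_id=NULL -> NULL
  - employee 3 (Beth): manager_id=NULL -> NULL
  - employee 4 (Grace): manager_id=1 -> Dana
  - employee 5 (Eve): manager_id=NULL -> NULL
  - employee 6 (Chris): manager_id=1 -> Dana
  - employee 7 (Uma): manager_id=4 -> Grace

SQL:
SELECT a.name AS item, b.name AS manager
FROM employees a
LEFT JOIN employees b ON a.manager_id = b.id

Result:
item  | manager
------+--------
Dana  | NULL   
Julia | NULL   
Beth  | NULL   
Grace | Dana   
Eve   | NULL   
Chris | Dana   
Uma   | Grace  


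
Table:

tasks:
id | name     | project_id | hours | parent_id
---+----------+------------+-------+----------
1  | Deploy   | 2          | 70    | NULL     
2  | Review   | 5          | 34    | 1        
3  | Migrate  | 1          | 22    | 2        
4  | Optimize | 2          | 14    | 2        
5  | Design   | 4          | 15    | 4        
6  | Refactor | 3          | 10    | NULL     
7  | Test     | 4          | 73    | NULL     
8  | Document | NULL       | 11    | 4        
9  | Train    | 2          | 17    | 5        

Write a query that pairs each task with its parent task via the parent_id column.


This is a self-join: tasks is joined to a second copy of itself, matching each row's parent_id to another row's id. Use LEFT JOIN so rows with parent_id=NULL are kept.
  - task 1 (Deploy): parent_id=NULL -> NULL
  - task 2 (Review): parent_id=1 -> Deploy
  - task 3 (Migrate): parent_id=2 -> Review
  - task 4 (Optimize): parent_id=2 -> Review
  - task 5 (Design): parent_id=4 -> Optimize
  - task 6 (Refactor): parent_id=NULL -> NULL
  - task 7 (Test): parent_id=NULL -> NULL
  - task 8 (Document): parent_id=4 -> Optimize
  - task 9 (Train): parent_id=5 -> Design

SQL:
SELECT a.name AS item, b.name AS parent
FROM tasks a
LEFT JOIN tasks b ON a.parent_id = b.id

Result:
item     | parent  
---------+---------
Deploy   | NULL    
Review   | Deploy  
Migrate  | Review  
Optimize | Review  
Design   | Optimize
Refactor | NULL    
Test     | NULL    
Document | Optimize
Train    | Design  


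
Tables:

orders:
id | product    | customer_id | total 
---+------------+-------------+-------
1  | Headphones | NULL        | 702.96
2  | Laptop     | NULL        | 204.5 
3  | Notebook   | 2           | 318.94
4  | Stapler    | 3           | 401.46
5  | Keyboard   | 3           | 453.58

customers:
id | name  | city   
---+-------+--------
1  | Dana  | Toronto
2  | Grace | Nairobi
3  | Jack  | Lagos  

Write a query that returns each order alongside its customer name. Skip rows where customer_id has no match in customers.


INNER JOIN keeps only orders rows whose customer_id matches an id in customers. Walk through each order:
  - order 1 (Headphones): customer_id=NULL, no match -> dropped
  - order 2 (Laptop): customer_id=NULL, no match -> dropped
  - order 3 (Notebook): customer_id=2 -> matches Grace
  - order 4 (Stapler): customer_id=3 -> matches Jack
  - order 5 (Keyboard): customer_id=3 -> matches Jack
So 2 of 5 rows are dropped.

SQL:
SELECT a.product, b.name AS customer
FROM orders a
INNER JOIN customers b ON a.customer_id = b.id

Result:
product  | customer
---------+---------
Notebook | Grace   
Stapler  | Jack    
Keyboard | Jack    


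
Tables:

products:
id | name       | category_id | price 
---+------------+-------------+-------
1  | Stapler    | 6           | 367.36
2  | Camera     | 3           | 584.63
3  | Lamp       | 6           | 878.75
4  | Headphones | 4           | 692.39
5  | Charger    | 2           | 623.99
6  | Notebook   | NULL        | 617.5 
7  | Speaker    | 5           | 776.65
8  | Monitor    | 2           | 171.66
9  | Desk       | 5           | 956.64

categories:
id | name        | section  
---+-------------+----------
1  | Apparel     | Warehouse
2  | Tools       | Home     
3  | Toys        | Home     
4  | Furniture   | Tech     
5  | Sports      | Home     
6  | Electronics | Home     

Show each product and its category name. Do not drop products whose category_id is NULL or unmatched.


LEFT JOIN keeps every row from products (the left table); where category_id has no match in categories, the category columns become NULL. Walk through each product:
  - product 1 (Stapler): category_id=6 -> matches Electronics
  - product 2 (Camera): category_id=3 -> matches Toys
  - product 3 (Lamp): category_id=6 -> matches Electronics
  - product 4 (Headphones): category_id=4 -> matches Furniture
  - product 5 (Charger): category_id=2 -> matches Tools
  - product 6 (Notebook): category_id=NULL, no match -> kept with NULL
  - product 7 (Speaker): category_id=5 -> matches Sports
  - product 8 (Monitor): category_id=2 -> matches Tools
  - product 9 (Desk): category_id=5 -> matches Sports
All 9 rows appear; 1 has NULL category.

SQL:
SELECT a.name, b.name AS category
FROM products a
LEFT JOIN categories b ON a.category_id = b.id

Result:
name       | category   
-----------+------------
Stapler    | Electronics
Camera     | Toys       
Lamp       | Electronics
Headphones | Furniture  
Charger    | Tools      
Notebook   | NULL       
Speaker    | Sports     
Monitor    | Tools      
Desk       | Sports     


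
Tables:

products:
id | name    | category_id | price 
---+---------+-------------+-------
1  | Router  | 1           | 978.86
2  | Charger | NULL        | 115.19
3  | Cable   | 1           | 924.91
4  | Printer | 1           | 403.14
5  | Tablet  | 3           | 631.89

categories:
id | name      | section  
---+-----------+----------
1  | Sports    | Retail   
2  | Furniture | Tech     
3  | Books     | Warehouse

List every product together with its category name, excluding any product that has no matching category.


INNER JOIN keeps only products rows whose category_id matches an id in categories. Walk through each product:
  - product 1 (Router): category_id=1 -> matches Sports
  - product 2 (Charger): category_id=NULL, no match -> dropped
  - product 3 (Cable): category_id=1 -> matches Sports
  - product 4 (Printer): category_id=1 -> matches Sports
  - product 5 (Tablet): category_id=3 -> matches Books
So 1 of 5 rows is dropped.

SQL:
SELECT a.name, b.name AS category
FROM products a
INNER JOIN categories b ON a.category_id = b.id

Result:
name    | category
--------+---------
Router  | Sports  
Cable   | Sports  
Printer | Sports  
Tablet  | Books   


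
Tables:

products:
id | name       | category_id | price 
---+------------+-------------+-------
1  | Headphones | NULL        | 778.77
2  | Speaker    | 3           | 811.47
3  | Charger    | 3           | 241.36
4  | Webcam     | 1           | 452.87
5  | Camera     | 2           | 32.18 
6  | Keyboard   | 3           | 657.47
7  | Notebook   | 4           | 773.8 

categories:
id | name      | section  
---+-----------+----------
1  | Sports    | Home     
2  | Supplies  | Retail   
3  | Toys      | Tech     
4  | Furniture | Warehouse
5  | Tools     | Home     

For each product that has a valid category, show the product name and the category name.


INNER JOIN keeps only products rows whose category_id matches an id in categories. Walk through each product:
  - product 1 (Headphones): category_id=NULL, no match -> dropped
  - product 2 (Speaker): category_id=3 -> matches Toys
  - product 3 (Charger): category_id=3 -> matches Toys
  - product 4 (Webcam): category_id=1 -> matches Sports
  - product 5 (Camera): category_id=2 -> matches Supplies
  - product 6 (Keyboard): category_id=3 -> matches Toys
  - product 7 (Notebook): category_id=4 -> matches Furniture
So 1 of 7 rows is dropped.

SQL:
SELECT a.name, b.name AS category
FROM products a
INNER JOIN categories b ON a.category_id = b.id

Result:
name     | category 
---------+----------
Speaker  | Toys     
Charger  | Toys     
Webcam   | Sports   
Camera   | Supplies 
Keyboard | Toys     
Notebook | Furniture


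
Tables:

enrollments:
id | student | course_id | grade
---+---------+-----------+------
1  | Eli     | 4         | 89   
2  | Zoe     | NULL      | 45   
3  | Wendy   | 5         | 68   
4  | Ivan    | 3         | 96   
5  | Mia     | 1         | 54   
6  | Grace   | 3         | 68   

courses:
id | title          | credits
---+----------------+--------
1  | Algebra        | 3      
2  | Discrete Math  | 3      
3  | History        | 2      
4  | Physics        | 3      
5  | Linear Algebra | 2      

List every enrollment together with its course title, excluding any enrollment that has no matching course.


INNER JOIN keeps only enrollments rows whose course_id matches an id in courses. Walk through each enrollment:
  - enrollment 1 (Eli): course_id=4 -> matches Physics
  - enrollment 2 (Zoe): course_id=NULL, no match -> dropped
  - enrollment 3 (Wendy): course_id=5 -> matches Linear Algebra
  - enrollment 4 (Ivan): course_id=3 -> matches History
  - enrollment 5 (Mia): course_id=1 -> matches Algebra
  - enrollment 6 (Grace): course_id=3 -> matches History
So 1 of 6 rows is dropped.

SQL:
SELECT a.student, b.title AS course
FROM enrollments a
INNER JOIN courses b ON a.course_id = b.id

Result:
student | course        
--------+---------------
Eli     | Physics       
Wendy   | Linear Algebra
Ivan    | History       
Mia     | Algebra       
Grace   | History       


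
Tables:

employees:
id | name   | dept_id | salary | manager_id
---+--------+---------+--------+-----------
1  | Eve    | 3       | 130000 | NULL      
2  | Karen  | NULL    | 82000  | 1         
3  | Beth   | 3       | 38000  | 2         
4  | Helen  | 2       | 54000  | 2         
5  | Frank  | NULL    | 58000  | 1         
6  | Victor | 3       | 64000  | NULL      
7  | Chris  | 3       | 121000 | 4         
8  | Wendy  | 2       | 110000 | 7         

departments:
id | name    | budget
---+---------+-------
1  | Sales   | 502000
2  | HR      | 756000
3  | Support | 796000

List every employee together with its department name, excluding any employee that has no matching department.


INNER JOIN keeps only employees rows whose dept_id matches an id in departments. Walk through each employee:
  - employee 1 (Eve): dept_id=3 -> matches Support
  - employee 2 (Karen): dept_id=NULL, no match -> dropped
  - employee 3 (Beth): dept_id=3 -> matches Support
  - employee 4 (Helen): dept_id=2 -> matches HR
  - employee 5 (Frank): dept_id=NULL, no match -> dropped
  - employee 6 (Victor): dept_id=3 -> matches Support
  - employee 7 (Chris): dept_id=3 -> matches Support
  - employee 8 (Wendy): dept_id=2 -> matches HR
So 2 of 8 rows are dropped.

SQL:
SELECT a.name, b.name AS department
FROM employees a
INNER JOIN departments b ON a.dept_id = b.id

Result:
name   | department
-------+-----------
Eve    | Support   
Beth   | Support   
Helen  | HR        
Victor | Support   
Chris  | Support   
Wendy  | HR        


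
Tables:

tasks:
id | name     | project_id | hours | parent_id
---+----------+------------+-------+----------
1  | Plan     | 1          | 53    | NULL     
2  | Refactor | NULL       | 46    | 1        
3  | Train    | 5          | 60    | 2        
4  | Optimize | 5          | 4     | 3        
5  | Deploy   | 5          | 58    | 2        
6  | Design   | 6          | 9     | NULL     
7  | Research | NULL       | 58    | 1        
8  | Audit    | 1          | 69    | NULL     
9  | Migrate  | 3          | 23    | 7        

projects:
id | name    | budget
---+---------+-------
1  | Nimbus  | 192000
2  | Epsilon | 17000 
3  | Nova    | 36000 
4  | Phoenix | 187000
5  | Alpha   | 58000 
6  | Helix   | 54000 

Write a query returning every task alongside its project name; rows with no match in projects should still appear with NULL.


LEFT JOIN keeps every row from tasks (the left table); where project_id has no match in projects, the project columns become NULL. Walk through each task:
  - task 1 (Plan): project_id=1 -> matches Nimbus
  - task 2 (Refactor): project_id=NULL, no match -> kept with NULL
  - task 3 (Train): project_id=5 -> matches Alpha
  - task 4 (Optimize): project_id=5 -> matches Alpha
  - task 5 (Deploy): project_id=5 -> matches Alpha
  - task 6 (Design): project_id=6 -> matches Helix
  - task 7 (Research): project_id=NULL, no match -> kept with NULL
  - task 8 (Audit): project_id=1 -> matches Nimbus
  - task 9 (Migrate): project_id=3 -> matches Nova
All 9 rows appear; 2 have NULL project.

SQL:
SELECT a.name, b.name AS project
FROM tasks a
LEFT JOIN projects b ON a.project_id = b.id

Result:
name     | project
---------+--------
Plan     | Nimbus 
Refactor | NULL   
Train    | Alpha  
Optimize | Alpha  
Deploy   | Alpha  
Design   | Helix  
Research | NULL   
Audit    | Nimbus 
Migrate  | Nova   


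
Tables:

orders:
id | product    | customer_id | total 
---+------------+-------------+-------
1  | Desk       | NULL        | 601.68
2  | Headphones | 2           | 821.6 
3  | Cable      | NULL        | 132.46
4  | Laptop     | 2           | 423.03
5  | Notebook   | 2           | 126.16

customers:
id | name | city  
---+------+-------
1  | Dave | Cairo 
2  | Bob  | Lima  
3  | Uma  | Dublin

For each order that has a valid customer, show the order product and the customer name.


INNER JOIN keeps only orders rows whose customer_id matches an id in customers. Walk through each order:
  - order 1 (Desk): customer_id=NULL, no match -> dropped
  - order 2 (Headphones): customer_id=2 -> matches Bob
  - order 3 (Cable): customer_id=NULL, no match -> dropped
  - order 4 (Laptop): customer_id=2 -> matches Bob
  - order 5 (Notebook): customer_id=2 -> matches Bob
So 2 of 5 rows are dropped.

SQL:
SELECT a.product, b.name AS customer
FROM orders a
INNER JOIN customers b ON a.customer_id = b.id

Result:
product    | customer
-----------+---------
Headphones | Bob     
Laptop     | Bob     
Notebook   | Bob     


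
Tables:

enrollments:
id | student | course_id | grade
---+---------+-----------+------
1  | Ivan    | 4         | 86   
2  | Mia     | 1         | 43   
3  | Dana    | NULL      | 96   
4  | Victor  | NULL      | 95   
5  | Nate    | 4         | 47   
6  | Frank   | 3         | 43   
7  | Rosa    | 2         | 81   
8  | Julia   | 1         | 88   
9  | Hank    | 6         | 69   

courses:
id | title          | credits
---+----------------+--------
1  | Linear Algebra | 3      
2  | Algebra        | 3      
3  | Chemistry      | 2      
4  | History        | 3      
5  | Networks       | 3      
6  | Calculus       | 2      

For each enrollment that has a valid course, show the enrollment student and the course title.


INNER JOIN keeps only enrollments rows whose course_id matches an id in courses. Walk through each enrollment:
  - enrollment 1 (Ivan): course_id=4 -> matches History
  - enrollment 2 (Mia): course_id=1 -> matches Linear Algebra
  - enrollment 3 (Dana): course_id=NULL, no match -> dropped
  - enrollment 4 (Victor): course_id=NULL, no match -> dropped
  - enrollment 5 (Nate): course_id=4 -> matches History
  - enrollment 6 (Frank): course_id=3 -> matches Chemistry
  - enrollment 7 (Rosa): course_id=2 -> matches Algebra
  - enrollment 8 (Julia): course_id=1 -> matches Linear Algebra
  - enrollment 9 (Hank): course_id=6 -> matches Calculus
So 2 of 9 rows are dropped.

SQL:
SELECT a.student, b.title AS course
FROM enrollments a
INNER JOIN courses b ON a.course_id = b.id

Result:
student | course        
--------+---------------
Ivan    | History       
Mia     | Linear Algebra
Nate    | History       
Frank   | Chemistry     
Rosa    | Algebra       
Julia   | Linear Algebra
Hank    | Calculus      


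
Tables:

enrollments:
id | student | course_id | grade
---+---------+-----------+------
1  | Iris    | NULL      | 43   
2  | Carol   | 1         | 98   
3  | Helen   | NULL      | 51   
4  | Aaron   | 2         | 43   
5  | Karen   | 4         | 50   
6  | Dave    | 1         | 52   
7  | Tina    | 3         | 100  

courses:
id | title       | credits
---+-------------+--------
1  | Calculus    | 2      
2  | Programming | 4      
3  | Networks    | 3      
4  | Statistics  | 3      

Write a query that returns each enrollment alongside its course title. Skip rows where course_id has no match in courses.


INNER JOIN keeps only enrollments rows whose course_id matches an id in courses. Walk through each enrollment:
  - enrollment 1 (Iris): course_id=NULL, no match -> dropped
  - enrollment 2 (Carol): course_id=1 -> matches Calculus
  - enrollment 3 (Helen): course_id=NULL, no match -> dropped
  - enrollment 4 (Aaron): course_id=2 -> matches Programming
  - enrollment 5 (Karen): course_id=4 -> matches Statistics
  - enrollment 6 (Dave): course_id=1 -> matches Calculus
  - enrollment 7 (Tina): course_id=3 -> matches Networks
So 2 of 7 rows are dropped.

SQL:
SELECT a.student, b.title AS course
FROM enrollments a
INNER JOIN courses b ON a.course_id = b.id

Result:
student | course     
--------+------------
Carol   | Calculus   
Aaron   | Programming
Karen   | Statistics 
Dave    | Calculus   
Tina    | Networks   


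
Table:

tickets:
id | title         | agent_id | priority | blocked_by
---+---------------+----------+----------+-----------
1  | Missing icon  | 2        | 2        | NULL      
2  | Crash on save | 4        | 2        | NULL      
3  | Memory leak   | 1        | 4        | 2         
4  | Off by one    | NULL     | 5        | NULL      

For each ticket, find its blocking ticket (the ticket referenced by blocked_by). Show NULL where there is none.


This is a self-join: tickets is joined to a second copy of itself, matching each row's blocked_by to another row's id. Use LEFT JOIN so rows with blocked_by=NULL are kept.
  - ticket 1 (Missing icon): blocked_by=NULL -> NULL
  - ticket 2 (Crash on save): blocked_by=NULL -> NULL
  - ticket 3 (Memory leak): blocked_by=2 -> Crash on save
  - ticket 4 (Off by one): blocked_by=NULL -> NULL

SQL:
SELECT a.title AS item, b.title AS blocked_by
FROM tickets a
LEFT JOIN tickets b ON a.blocked_by = b.id

Result:
item          | blocked_by   
--------------+--------------
Missing icon  | NULL         
Crash on save | NULL         
Memory leak   | Crash on save
Off by one    | NULL         


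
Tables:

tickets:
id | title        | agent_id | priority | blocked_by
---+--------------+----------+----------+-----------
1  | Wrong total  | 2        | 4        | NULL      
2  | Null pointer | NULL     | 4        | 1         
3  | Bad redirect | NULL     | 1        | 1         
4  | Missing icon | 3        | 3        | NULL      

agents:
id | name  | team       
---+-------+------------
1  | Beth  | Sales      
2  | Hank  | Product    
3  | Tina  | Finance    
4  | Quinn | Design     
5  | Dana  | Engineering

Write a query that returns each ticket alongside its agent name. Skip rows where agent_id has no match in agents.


INNER JOIN keeps only tickets rows whose agent_id matches an id in agents. Walk through each ticket:
  - ticket 1 (Wrong total): agent_id=2 -> matches Hank
  - ticket 2 (Null pointer): agent_id=NULL, no match -> dropped
  - ticket 3 (Bad redirect): agent_id=NULL, no match -> dropped
  - ticket 4 (Missing icon): agent_id=3 -> matches Tina
So 2 of 4 rows are dropped.

SQL:
SELECT a.title, b.name AS agent
FROM tickets a
INNER JOIN agents b ON a.agent_id = b.id

Result:
title        | agent
-------------+------
Wrong total  | Hank 
Missing icon | Tina 


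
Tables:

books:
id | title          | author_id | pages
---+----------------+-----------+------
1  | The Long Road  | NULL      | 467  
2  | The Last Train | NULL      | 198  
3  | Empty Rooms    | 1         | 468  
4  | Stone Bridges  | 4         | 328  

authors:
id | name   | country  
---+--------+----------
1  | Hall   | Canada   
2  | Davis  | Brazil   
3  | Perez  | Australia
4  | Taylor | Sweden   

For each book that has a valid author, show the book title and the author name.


INNER JOIN keeps only books rows whose author_id matches an id in authors. Walk through each book:
  - book 1 (The Long Road): author_id=NULL, no match -> dropped
  - book 2 (The Last Train): author_id=NULL, no match -> dropped
  - book 3 (Empty Rooms): author_id=1 -> matches Hall
  - book 4 (Stone Bridges): author_id=4 -> matches Taylor
So 2 of 4 rows are dropped.

SQL:
SELECT a.title, b.name AS author
FROM books a
INNER JOIN authors b ON a.author_id = b.id

Result:
title         | author
--------------+-------
Empty Rooms   | Hall  
Stone Bridges | Taylor


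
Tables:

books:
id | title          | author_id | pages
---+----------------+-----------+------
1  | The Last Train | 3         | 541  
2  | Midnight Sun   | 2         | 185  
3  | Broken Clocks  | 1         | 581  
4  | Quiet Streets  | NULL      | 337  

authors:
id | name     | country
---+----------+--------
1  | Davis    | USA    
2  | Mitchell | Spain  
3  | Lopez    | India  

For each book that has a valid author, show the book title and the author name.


INNER JOIN keeps only books rows whose author_id matches an id in authors. Walk through each book:
  - book 1 (The Last Train): author_id=3 -> matches Lopez
  - book 2 (Midnight Sun): author_id=2 -> matches Mitchell
  - book 3 (Broken Clocks): author_id=1 -> matches Davis
  - book 4 (Quiet Streets): author_id=NULL, no match -> dropped
So 1 of 4 rows is dropped.

SQL:
SELECT a.title, b.name AS author
FROM books a
INNER JOIN authors b ON a.author_id = b.id

Result:
title          | author  
---------------+---------
The Last Train | Lopez   
Midnight Sun   | Mitchell
Broken Clocks  | Davis   


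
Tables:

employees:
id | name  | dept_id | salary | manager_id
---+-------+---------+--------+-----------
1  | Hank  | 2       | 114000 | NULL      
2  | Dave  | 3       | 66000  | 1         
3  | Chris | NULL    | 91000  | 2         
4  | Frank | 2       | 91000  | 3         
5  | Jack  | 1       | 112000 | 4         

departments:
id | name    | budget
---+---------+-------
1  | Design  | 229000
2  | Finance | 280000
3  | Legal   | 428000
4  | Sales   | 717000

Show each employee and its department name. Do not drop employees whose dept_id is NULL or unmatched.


LEFT JOIN keeps every row from employees (the left table); where dept_id has no match in departments, the department columns become NULL. Walk through each employee:
  - employee 1 (Hank): dept_id=2 -> matches Finance
  - employee 2 (Dave): dept_id=3 -> matches Legal
  - employee 3 (Chris): dept_id=NULL, no match -> kept with NULL
  - employee 4 (Frank): dept_id=2 -> matches Finance
  - employee 5 (Jack): dept_id=1 -> matches Design
All 5 rows appear; 1 has NULL department.

SQL:
SELECT a.name, b.name AS department
FROM employees a
LEFT JOIN departments b ON a.dept_id = b.id

Result:
name  | department
------+-----------
Hank  | Finance   
Dave  | Legal     
Chris | NULL      
Frank | Finance   
Jack  | Design    


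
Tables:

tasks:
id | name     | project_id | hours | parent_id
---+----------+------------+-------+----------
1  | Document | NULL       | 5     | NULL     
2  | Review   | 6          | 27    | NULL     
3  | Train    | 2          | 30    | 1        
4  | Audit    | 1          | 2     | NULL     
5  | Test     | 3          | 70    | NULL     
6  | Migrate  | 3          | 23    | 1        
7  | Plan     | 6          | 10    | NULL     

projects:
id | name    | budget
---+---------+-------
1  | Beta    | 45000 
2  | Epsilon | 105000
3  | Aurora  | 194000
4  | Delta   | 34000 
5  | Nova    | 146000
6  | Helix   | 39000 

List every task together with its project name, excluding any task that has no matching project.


INNER JOIN keeps only tasks rows whose project_id matches an id in projects. Walk through each task:
  - task 1 (Document): project_id=NULL, no match -> dropped
  - task 2 (Review): project_id=6 -> matches Helix
  - task 3 (Train): project_id=2 -> matches Epsilon
  - task 4 (Audit): project_id=1 -> matches Beta
  - task 5 (Test): project_id=3 -> matches Aurora
  - task 6 (Migrate): project_id=3 -> matches Aurora
  - task 7 (Plan): project_id=6 -> matches Helix
So 1 of 7 rows is dropped.

SQL:
SELECT a.name, b.name AS project
FROM tasks a
INNER JOIN projects b ON a.project_id = b.id

Result:
name    | project
--------+--------
Review  | Helix  
Train   | Epsilon
Audit   | Beta   
Test    | Aurora 
Migrate | Aurora 
Plan    | Helix  


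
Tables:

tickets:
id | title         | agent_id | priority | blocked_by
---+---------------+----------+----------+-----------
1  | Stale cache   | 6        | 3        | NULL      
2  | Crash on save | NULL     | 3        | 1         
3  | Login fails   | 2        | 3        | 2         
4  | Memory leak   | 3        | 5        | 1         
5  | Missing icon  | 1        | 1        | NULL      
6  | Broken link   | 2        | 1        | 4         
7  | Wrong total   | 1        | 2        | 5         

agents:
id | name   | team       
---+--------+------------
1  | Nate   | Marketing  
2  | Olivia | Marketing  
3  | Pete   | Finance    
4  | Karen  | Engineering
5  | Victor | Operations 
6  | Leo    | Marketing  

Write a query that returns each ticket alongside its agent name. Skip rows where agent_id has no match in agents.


INNER JOIN keeps only tickets rows whose agent_id matches an id in agents. Walk through each ticket:
  - ticket 1 (Stale cache): agent_id=6 -> matches Leo
  - ticket 2 (Crash on save): agent_id=NULL, no match -> dropped
  - ticket 3 (Login fails): agent_id=2 -> matches Olivia
  - ticket 4 (Memory leak): agent_id=3 -> matches Pete
  - ticket 5 (Missing icon): agent_id=1 -> matches Nate
  - ticket 6 (Broken link): agent_id=2 -> matches Olivia
  - ticket 7 (Wrong total): agent_id=1 -> matches Nate
So 1 of 7 rows is dropped.

SQL:
SELECT a.title, b.name AS agent
FROM tickets a
INNER JOIN agents b ON a.agent_id = b.id

Result:
title        | agent 
-------------+-------
Stale cache  | Leo   
Login fails  | Olivia
Memory leak  | Pete  
Missing icon | Nate  
Broken link  | Olivia
Wrong total  | Nate  


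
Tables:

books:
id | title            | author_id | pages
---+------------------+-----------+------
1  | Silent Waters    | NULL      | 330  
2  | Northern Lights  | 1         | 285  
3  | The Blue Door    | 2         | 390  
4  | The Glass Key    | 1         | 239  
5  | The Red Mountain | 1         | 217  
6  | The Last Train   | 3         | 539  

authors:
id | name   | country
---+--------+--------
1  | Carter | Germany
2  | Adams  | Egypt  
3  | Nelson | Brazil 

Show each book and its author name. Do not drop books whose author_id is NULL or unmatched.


LEFT JOIN keeps every row from books (the left table); where author_id has no match in authors, the author columns become NULL. Walk through each book:
  - book 1 (Silent Waters): author_id=NULL, no match -> kept with NULL
  - book 2 (Northern Lights): author_id=1 -> matches Carter
  - book 3 (The Blue Door): author_id=2 -> matches Adams
  - book 4 (The Glass Key): author_id=1 -> matches Carter
  - book 5 (The Red Mountain): author_id=1 -> matches Carter
  - book 6 (The Last Train): author_id=3 -> matches Nelson
All 6 rows appear; 1 has NULL author.

SQL:
SELECT a.title, b.name AS author
FROM books a
LEFT JOIN authors b ON a.author_id = b.id

Result:
title            | author
-----------------+-------
Silent Waters    | NULL  
Northern Lights  | Carter
The Blue Door    | Adams 
The Glass Key    | Carter
The Red Mountain | Carter
The Last Train   | Nelson


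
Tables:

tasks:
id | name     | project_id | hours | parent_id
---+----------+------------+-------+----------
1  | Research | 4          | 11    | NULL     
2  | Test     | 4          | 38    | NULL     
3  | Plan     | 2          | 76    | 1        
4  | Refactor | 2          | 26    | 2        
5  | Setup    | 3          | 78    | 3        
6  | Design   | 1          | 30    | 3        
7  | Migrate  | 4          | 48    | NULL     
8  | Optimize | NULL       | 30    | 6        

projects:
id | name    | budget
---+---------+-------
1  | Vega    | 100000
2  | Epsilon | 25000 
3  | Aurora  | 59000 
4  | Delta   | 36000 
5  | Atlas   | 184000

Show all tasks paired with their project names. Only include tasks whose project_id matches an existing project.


INNER JOIN keeps only tasks rows whose project_id matches an id in projects. Walk through each task:
  - task 1 (Research): project_id=4 -> matches Delta
  - task 2 (Test): project_id=4 -> matches Delta
  - task 3 (Plan): project_id=2 -> matches Epsilon
  - task 4 (Refactor): project_id=2 -> matches Epsilon
  - task 5 (Setup): project_id=3 -> matches Aurora
  - task 6 (Design): project_id=1 -> matches Vega
  - task 7 (Migrate): project_id=4 -> matches Delta
  - task 8 (Optimize): project_id=NULL, no match -> dropped
So 1 of 8 rows is dropped.

SQL:
SELECT a.name, b.name AS project
FROM tasks a
INNER JOIN projects b ON a.project_id = b.id

Result:
name     | project
---------+--------
Research | Delta  
Test     | Delta  
Plan     | Epsilon
Refactor | Epsilon
Setup    | Aurora 
Design   | Vega   
Migrate  | Delta  


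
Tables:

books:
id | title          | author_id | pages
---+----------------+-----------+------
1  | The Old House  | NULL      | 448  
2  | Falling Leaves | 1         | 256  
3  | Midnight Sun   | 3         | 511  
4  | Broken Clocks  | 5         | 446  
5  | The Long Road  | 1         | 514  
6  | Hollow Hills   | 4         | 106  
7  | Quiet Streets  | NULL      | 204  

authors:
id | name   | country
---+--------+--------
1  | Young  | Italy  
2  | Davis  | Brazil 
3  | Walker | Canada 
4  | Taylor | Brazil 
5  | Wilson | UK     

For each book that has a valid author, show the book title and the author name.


INNER JOIN keeps only books rows whose author_id matches an id in authors. Walk through each book:
  - book 1 (The Old House): author_id=NULL, no match -> dropped
  - book 2 (Falling Leaves): author_id=1 -> matches Young
  - book 3 (Midnight Sun): author_id=3 -> matches Walker
  - book 4 (Broken Clocks): author_id=5 -> matches Wilson
  - book 5 (The Long Road): author_id=1 -> matches Young
  - book 6 (Hollow Hills): author_id=4 -> matches Taylor
  - book 7 (Quiet Streets): author_id=NULL, no match -> dropped
So 2 of 7 rows are dropped.

SQL:
SELECT a.title, b.name AS author
FROM books a
INNER JOIN authors b ON a.author_id = b.id

Result:
title          | author
---------------+-------
Falling Leaves | Young 
Midnight Sun   | Walker
Broken Clocks  | Wilson
The Long Road  | Young 
Hollow Hills   | Taylor


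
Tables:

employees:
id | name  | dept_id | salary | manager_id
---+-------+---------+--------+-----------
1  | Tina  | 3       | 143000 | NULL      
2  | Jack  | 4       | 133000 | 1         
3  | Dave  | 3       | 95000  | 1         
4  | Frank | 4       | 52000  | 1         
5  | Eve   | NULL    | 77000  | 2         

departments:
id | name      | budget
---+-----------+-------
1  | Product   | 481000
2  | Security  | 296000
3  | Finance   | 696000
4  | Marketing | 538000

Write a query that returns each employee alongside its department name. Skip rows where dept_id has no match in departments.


INNER JOIN keeps only employees rows whose dept_id matches an id in departments. Walk through each employee:
  - employee 1 (Tina): dept_id=3 -> matches Finance
  - employee 2 (Jack): dept_id=4 -> matches Marketing
  - employee 3 (Dave): dept_id=3 -> matches Finance
  - employee 4 (Frank): dept_id=4 -> matches Marketing
  - employee 5 (Eve): dept_id=NULL, no match -> dropped
So 1 of 5 rows is dropped.

SQL:
SELECT a.name, b.name AS department
FROM employees a
INNER JOIN departments b ON a.dept_id = b.id

Result:
name  | department
------+-----------
Tina  | Finance   
Jack  | Marketing 
Dave  | Finance   
Frank | Marketing 


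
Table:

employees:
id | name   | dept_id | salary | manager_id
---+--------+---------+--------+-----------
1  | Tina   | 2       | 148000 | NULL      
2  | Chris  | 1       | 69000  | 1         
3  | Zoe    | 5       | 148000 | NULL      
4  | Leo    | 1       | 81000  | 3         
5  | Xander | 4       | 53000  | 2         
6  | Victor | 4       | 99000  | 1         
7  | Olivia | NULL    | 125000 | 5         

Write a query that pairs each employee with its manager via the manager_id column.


This is a self-join: employees is joined to a second copy of itself, matching each row's manager_id to another row's id. Use LEFT JOIN so rows with manager_id=NULL are kept.
  - employee 1 (Tina): manager_id=NULL -> NULL
  - employee 2 (Chris): manager_id=1 -> Tina
  - employee 3 (Zoe): manager_id=NULL -> NULL
  - employee 4 (Leo): manager_id=3 -> Zoe
  - employee 5 (Xander): manager_id=2 -> Chris
  - employee 6 (Victor): manager_id=1 -> Tina
  - employee 7 (Olivia): manager_id=5 -> Xander

SQL:
SELECT a.name AS item, b.name AS manager
FROM employees a
LEFT JOIN employees b ON a.manager_id = b.id

Result:
item   | manager
-------+--------
Tina   | NULL   
Chris  | Tina   
Zoe    | NULL   
Leo    | Zoe    
Xander | Chris  
Victor | Tina   
Olivia | Xander 


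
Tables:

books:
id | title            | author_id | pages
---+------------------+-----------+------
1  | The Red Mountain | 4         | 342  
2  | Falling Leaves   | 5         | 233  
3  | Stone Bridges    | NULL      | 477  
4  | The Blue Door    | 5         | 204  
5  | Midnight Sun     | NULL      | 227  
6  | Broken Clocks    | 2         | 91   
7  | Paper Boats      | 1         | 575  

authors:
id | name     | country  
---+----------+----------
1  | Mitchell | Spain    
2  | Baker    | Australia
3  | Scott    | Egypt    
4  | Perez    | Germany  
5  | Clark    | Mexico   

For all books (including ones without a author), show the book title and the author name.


LEFT JOIN keeps every row from books (the left table); where author_id has no match in authors, the author columns become NULL. Walk through each book:
  - book 1 (The Red Mountain): author_id=4 -> matches Perez
  - book 2 (Falling Leaves): author_id=5 -> matches Clark
  - book 3 (Stone Bridges): author_id=NULL, no match -> kept with NULL
  - book 4 (The Blue Door): author_id=5 -> matches Clark
  - book 5 (Midnight Sun): author_id=NULL, no match -> kept with NULL
  - book 6 (Broken Clocks): author_id=2 -> matches Baker
  - book 7 (Paper Boats): author_id=1 -> matches Mitchell
All 7 rows appear; 2 have NULL author.

SQL:
SELECT a.title, b.name AS author
FROM books a
LEFT JOIN authors b ON a.author_id = b.id

Result:
title            | author  
-----------------+---------
The Red Mountain | Perez   
Falling Leaves   | Clark   
Stone Bridges    | NULL    
The Blue Door    | Clark   
Midnight Sun     | NULL    
Broken Clocks    | Baker   
Paper Boats      | Mitchell


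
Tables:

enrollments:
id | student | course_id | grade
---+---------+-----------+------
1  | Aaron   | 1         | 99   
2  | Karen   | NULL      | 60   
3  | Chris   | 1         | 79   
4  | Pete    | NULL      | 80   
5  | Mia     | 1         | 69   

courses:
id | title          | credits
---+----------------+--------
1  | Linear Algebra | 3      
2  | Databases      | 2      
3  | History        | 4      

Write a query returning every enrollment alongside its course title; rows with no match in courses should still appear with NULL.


LEFT JOIN keeps every row from enrollments (the left table); where course_id has no match in courses, the course columns become NULL. Walk through each enrollment:
  - enrollment 1 (Aaron): course_id=1 -> matches Linear Algebra
  - enrollment 2 (Karen): course_id=NULL, no match -> kept with NULL
  - enrollment 3 (Chris): course_id=1 -> matches Linear Algebra
  - enrollment 4 (Pete): course_id=NULL, no match -> kept with NULL
  - enrollment 5 (Mia): course_id=1 -> matches Linear Algebra
All 5 rows appear; 2 have NULL course.

SQL:
SELECT a.student, b.title AS course
FROM enrollments a
LEFT JOIN courses b ON a.course_id = b.id

Result:
student | course        
--------+---------------
Aaron   | Linear Algebra
Karen   | NULL          
Chris   | Linear Algebra
Pete    | NULL          
Mia     | Linear Algebra
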